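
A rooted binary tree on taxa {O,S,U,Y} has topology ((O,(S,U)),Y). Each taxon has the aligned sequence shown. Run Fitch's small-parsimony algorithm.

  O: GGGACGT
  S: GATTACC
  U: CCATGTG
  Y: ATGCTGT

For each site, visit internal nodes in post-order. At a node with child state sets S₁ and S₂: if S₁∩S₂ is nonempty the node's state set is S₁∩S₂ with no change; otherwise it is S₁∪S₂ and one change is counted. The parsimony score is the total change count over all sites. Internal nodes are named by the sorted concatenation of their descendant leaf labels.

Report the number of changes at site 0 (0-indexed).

[col 0] SU: children S:{G}, U:{C} ∪→ {C,G}; cost 1
[col 0] OSU: children O:{G}, SU:{C,G} ∩→ {G}; cost 0
[col 0] OSUY: children OSU:{G}, Y:{A} ∪→ {A,G}; cost 1
[col 1] SU: children S:{A}, U:{C} ∪→ {A,C}; cost 1
[col 1] OSU: children O:{G}, SU:{A,C} ∪→ {A,C,G}; cost 1
[col 1] OSUY: children OSU:{A,C,G}, Y:{T} ∪→ {A,C,G,T}; cost 1
[col 2] SU: children S:{T}, U:{A} ∪→ {A,T}; cost 1
[col 2] OSU: children O:{G}, SU:{A,T} ∪→ {A,G,T}; cost 1
[col 2] OSUY: children OSU:{A,G,T}, Y:{G} ∩→ {G}; cost 0
[col 3] SU: children S:{T}, U:{T} ∩→ {T}; cost 0
[col 3] OSU: children O:{A}, SU:{T} ∪→ {A,T}; cost 1
[col 3] OSUY: children OSU:{A,T}, Y:{C} ∪→ {A,C,T}; cost 1
[col 4] SU: children S:{A}, U:{G} ∪→ {A,G}; cost 1
[col 4] OSU: children O:{C}, SU:{A,G} ∪→ {A,C,G}; cost 1
[col 4] OSUY: children OSU:{A,C,G}, Y:{T} ∪→ {A,C,G,T}; cost 1
[col 5] SU: children S:{C}, U:{T} ∪→ {C,T}; cost 1
[col 5] OSU: children O:{G}, SU:{C,T} ∪→ {C,G,T}; cost 1
[col 5] OSUY: children OSU:{C,G,T}, Y:{G} ∩→ {G}; cost 0
[col 6] SU: children S:{C}, U:{G} ∪→ {C,G}; cost 1
[col 6] OSU: children O:{T}, SU:{C,G} ∪→ {C,G,T}; cost 1
[col 6] OSUY: children OSU:{C,G,T}, Y:{T} ∩→ {T}; cost 0
per-site changes: [2, 3, 2, 2, 3, 2, 2]; total = 16

2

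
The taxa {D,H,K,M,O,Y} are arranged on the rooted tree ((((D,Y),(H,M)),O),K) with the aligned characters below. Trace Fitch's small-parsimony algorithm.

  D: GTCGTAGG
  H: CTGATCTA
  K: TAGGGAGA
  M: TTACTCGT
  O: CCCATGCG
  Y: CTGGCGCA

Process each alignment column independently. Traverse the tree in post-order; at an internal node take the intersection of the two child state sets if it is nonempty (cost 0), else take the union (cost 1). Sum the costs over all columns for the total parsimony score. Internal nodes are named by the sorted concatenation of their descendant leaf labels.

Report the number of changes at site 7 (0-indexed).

DY@0: {G} ∪ {C} = {C,G} (union, +1)
HM@0: {C} ∪ {T} = {C,T} (union, +1)
DHMY@0: {C,G} ∩ {C,T} = {C} (intersection, +0)
DHMOY@0: {C} ∩ {C} = {C} (intersection, +0)
DHKMOY@0: {C} ∪ {T} = {C,T} (union, +1)
DY@1: {T} ∩ {T} = {T} (intersection, +0)
HM@1: {T} ∩ {T} = {T} (intersection, +0)
DHMY@1: {T} ∩ {T} = {T} (intersection, +0)
DHMOY@1: {T} ∪ {C} = {C,T} (union, +1)
DHKMOY@1: {C,T} ∪ {A} = {A,C,T} (union, +1)
DY@2: {C} ∪ {G} = {C,G} (union, +1)
HM@2: {G} ∪ {A} = {A,G} (union, +1)
DHMY@2: {C,G} ∩ {A,G} = {G} (intersection, +0)
DHMOY@2: {G} ∪ {C} = {C,G} (union, +1)
DHKMOY@2: {C,G} ∩ {G} = {G} (intersection, +0)
DY@3: {G} ∩ {G} = {G} (intersection, +0)
HM@3: {A} ∪ {C} = {A,C} (union, +1)
DHMY@3: {G} ∪ {A,C} = {A,C,G} (union, +1)
DHMOY@3: {A,C,G} ∩ {A} = {A} (intersection, +0)
DHKMOY@3: {A} ∪ {G} = {A,G} (union, +1)
DY@4: {T} ∪ {C} = {C,T} (union, +1)
HM@4: {T} ∩ {T} = {T} (intersection, +0)
DHMY@4: {C,T} ∩ {T} = {T} (intersection, +0)
DHMOY@4: {T} ∩ {T} = {T} (intersection, +0)
DHKMOY@4: {T} ∪ {G} = {G,T} (union, +1)
DY@5: {A} ∪ {G} = {A,G} (union, +1)
HM@5: {C} ∩ {C} = {C} (intersection, +0)
DHMY@5: {A,G} ∪ {C} = {A,C,G} (union, +1)
DHMOY@5: {A,C,G} ∩ {G} = {G} (intersection, +0)
DHKMOY@5: {G} ∪ {A} = {A,G} (union, +1)
DY@6: {G} ∪ {C} = {C,G} (union, +1)
HM@6: {T} ∪ {G} = {G,T} (union, +1)
DHMY@6: {C,G} ∩ {G,T} = {G} (intersection, +0)
DHMOY@6: {G} ∪ {C} = {C,G} (union, +1)
DHKMOY@6: {C,G} ∩ {G} = {G} (intersection, +0)
DY@7: {G} ∪ {A} = {A,G} (union, +1)
HM@7: {A} ∪ {T} = {A,T} (union, +1)
DHMY@7: {A,G} ∩ {A,T} = {A} (intersection, +0)
DHMOY@7: {A} ∪ {G} = {A,G} (union, +1)
DHKMOY@7: {A,G} ∩ {A} = {A} (intersection, +0)
per-site changes: [3, 2, 3, 3, 2, 3, 3, 3]; total = 22

3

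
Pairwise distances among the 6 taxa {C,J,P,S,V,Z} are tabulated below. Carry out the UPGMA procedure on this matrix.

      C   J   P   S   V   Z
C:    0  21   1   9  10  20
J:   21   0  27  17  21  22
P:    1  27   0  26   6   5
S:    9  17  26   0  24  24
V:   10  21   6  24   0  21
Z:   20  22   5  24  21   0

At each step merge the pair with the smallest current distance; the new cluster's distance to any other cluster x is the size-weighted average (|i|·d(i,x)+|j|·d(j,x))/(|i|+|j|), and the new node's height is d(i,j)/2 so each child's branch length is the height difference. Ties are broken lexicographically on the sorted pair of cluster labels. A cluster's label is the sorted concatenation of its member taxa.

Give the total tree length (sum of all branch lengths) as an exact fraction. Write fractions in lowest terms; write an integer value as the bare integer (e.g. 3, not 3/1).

509/12

step 1: merge (C,P) at d=1; branch lengths C→1/2, P→1/2; new cluster CP
  updated: d(CP,J)=24, d(CP,S)=35/2, d(CP,V)=8, d(CP,Z)=25/2
step 2: merge (CP,V) at d=8; branch lengths CP→7/2, V→4; new cluster CPV
  updated: d(CPV,J)=23, d(CPV,S)=59/3, d(CPV,Z)=46/3
step 3: merge (CPV,Z) at d=46/3; branch lengths CPV→11/3, Z→23/3; new cluster CPVZ
  updated: d(CPVZ,J)=91/4, d(CPVZ,S)=83/4
step 4: merge (J,S) at d=17; branch lengths J→17/2, S→17/2; new cluster JS
  updated: d(CPVZ,JS)=87/4
step 5: merge (CPVZ,JS) at d=87/4; branch lengths CPVZ→77/24, JS→19/8; new cluster CJPSVZ
final tree: ((((C:1/2,P:1/2):7/2,V:4):11/3,Z:23/3):77/24,(J:17/2,S:17/2):19/8)
total length: 509/12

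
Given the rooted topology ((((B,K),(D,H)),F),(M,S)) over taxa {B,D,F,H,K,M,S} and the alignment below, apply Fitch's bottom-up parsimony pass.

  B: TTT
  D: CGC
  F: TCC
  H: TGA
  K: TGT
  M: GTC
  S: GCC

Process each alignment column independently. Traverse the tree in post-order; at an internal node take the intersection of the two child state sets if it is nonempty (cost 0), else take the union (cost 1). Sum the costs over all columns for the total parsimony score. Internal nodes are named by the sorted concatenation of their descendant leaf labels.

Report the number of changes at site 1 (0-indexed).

BK@0: {T} ∩ {T} = {T} (intersection, +0)
DH@0: {C} ∪ {T} = {C,T} (union, +1)
BDHK@0: {T} ∩ {C,T} = {T} (intersection, +0)
BDFHK@0: {T} ∩ {T} = {T} (intersection, +0)
MS@0: {G} ∩ {G} = {G} (intersection, +0)
BDFHKMS@0: {T} ∪ {G} = {G,T} (union, +1)
BK@1: {T} ∪ {G} = {G,T} (union, +1)
DH@1: {G} ∩ {G} = {G} (intersection, +0)
BDHK@1: {G,T} ∩ {G} = {G} (intersection, +0)
BDFHK@1: {G} ∪ {C} = {C,G} (union, +1)
MS@1: {T} ∪ {C} = {C,T} (union, +1)
BDFHKMS@1: {C,G} ∩ {C,T} = {C} (intersection, +0)
BK@2: {T} ∩ {T} = {T} (intersection, +0)
DH@2: {C} ∪ {A} = {A,C} (union, +1)
BDHK@2: {T} ∪ {A,C} = {A,C,T} (union, +1)
BDFHK@2: {A,C,T} ∩ {C} = {C} (intersection, +0)
MS@2: {C} ∩ {C} = {C} (intersection, +0)
BDFHKMS@2: {C} ∩ {C} = {C} (intersection, +0)
per-site changes: [2, 3, 2]; total = 7

3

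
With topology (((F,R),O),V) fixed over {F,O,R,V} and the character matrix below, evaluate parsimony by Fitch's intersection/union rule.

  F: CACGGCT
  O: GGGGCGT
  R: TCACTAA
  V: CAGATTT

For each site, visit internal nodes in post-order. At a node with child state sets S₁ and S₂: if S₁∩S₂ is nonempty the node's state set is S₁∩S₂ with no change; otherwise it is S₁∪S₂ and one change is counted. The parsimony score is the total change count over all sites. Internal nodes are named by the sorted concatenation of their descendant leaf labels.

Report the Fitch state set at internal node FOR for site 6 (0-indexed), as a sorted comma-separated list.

T

site 0, node FR: F={C} ∪ R={T} → {C,T} (+1)
site 0, node FOR: FR={C,T} ∪ O={G} → {C,G,T} (+1)
site 0, node FORV: FOR={C,G,T} ∩ V={C} → {C} (+0)
site 1, node FR: F={A} ∪ R={C} → {A,C} (+1)
site 1, node FOR: FR={A,C} ∪ O={G} → {A,C,G} (+1)
site 1, node FORV: FOR={A,C,G} ∩ V={A} → {A} (+0)
site 2, node FR: F={C} ∪ R={A} → {A,C} (+1)
site 2, node FOR: FR={A,C} ∪ O={G} → {A,C,G} (+1)
site 2, node FORV: FOR={A,C,G} ∩ V={G} → {G} (+0)
site 3, node FR: F={G} ∪ R={C} → {C,G} (+1)
site 3, node FOR: FR={C,G} ∩ O={G} → {G} (+0)
site 3, node FORV: FOR={G} ∪ V={A} → {A,G} (+1)
site 4, node FR: F={G} ∪ R={T} → {G,T} (+1)
site 4, node FOR: FR={G,T} ∪ O={C} → {C,G,T} (+1)
site 4, node FORV: FOR={C,G,T} ∩ V={T} → {T} (+0)
site 5, node FR: F={C} ∪ R={A} → {A,C} (+1)
site 5, node FOR: FR={A,C} ∪ O={G} → {A,C,G} (+1)
site 5, node FORV: FOR={A,C,G} ∪ V={T} → {A,C,G,T} (+1)
site 6, node FR: F={T} ∪ R={A} → {A,T} (+1)
site 6, node FOR: FR={A,T} ∩ O={T} → {T} (+0)
site 6, node FORV: FOR={T} ∩ V={T} → {T} (+0)
per-site changes: [2, 2, 2, 2, 2, 3, 1]; total = 14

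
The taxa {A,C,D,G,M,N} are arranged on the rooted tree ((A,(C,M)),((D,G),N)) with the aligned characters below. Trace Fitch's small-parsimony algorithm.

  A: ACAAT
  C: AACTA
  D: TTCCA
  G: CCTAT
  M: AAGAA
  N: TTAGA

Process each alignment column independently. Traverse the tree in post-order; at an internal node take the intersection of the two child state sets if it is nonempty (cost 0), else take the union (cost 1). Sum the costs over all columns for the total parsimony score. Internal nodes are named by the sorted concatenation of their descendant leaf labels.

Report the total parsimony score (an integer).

14

CM@0: {A} ∩ {A} = {A} (intersection, +0)
ACM@0: {A} ∩ {A} = {A} (intersection, +0)
DG@0: {T} ∪ {C} = {C,T} (union, +1)
DGN@0: {C,T} ∩ {T} = {T} (intersection, +0)
ACDGMN@0: {A} ∪ {T} = {A,T} (union, +1)
CM@1: {A} ∩ {A} = {A} (intersection, +0)
ACM@1: {C} ∪ {A} = {A,C} (union, +1)
DG@1: {T} ∪ {C} = {C,T} (union, +1)
DGN@1: {C,T} ∩ {T} = {T} (intersection, +0)
ACDGMN@1: {A,C} ∪ {T} = {A,C,T} (union, +1)
CM@2: {C} ∪ {G} = {C,G} (union, +1)
ACM@2: {A} ∪ {C,G} = {A,C,G} (union, +1)
DG@2: {C} ∪ {T} = {C,T} (union, +1)
DGN@2: {C,T} ∪ {A} = {A,C,T} (union, +1)
ACDGMN@2: {A,C,G} ∩ {A,C,T} = {A,C} (intersection, +0)
CM@3: {T} ∪ {A} = {A,T} (union, +1)
ACM@3: {A} ∩ {A,T} = {A} (intersection, +0)
DG@3: {C} ∪ {A} = {A,C} (union, +1)
DGN@3: {A,C} ∪ {G} = {A,C,G} (union, +1)
ACDGMN@3: {A} ∩ {A,C,G} = {A} (intersection, +0)
CM@4: {A} ∩ {A} = {A} (intersection, +0)
ACM@4: {T} ∪ {A} = {A,T} (union, +1)
DG@4: {A} ∪ {T} = {A,T} (union, +1)
DGN@4: {A,T} ∩ {A} = {A} (intersection, +0)
ACDGMN@4: {A,T} ∩ {A} = {A} (intersection, +0)
per-site changes: [2, 3, 4, 3, 2]; total = 14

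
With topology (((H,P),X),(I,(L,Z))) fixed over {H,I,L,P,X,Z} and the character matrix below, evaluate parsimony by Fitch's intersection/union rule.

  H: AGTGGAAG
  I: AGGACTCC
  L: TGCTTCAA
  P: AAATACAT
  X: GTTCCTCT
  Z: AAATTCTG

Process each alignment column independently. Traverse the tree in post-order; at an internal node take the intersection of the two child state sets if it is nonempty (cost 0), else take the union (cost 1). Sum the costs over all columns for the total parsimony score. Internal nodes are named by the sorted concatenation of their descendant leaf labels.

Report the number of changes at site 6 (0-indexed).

3

site 0, node HP: H={A} ∩ P={A} → {A} (+0)
site 0, node HPX: HP={A} ∪ X={G} → {A,G} (+1)
site 0, node LZ: L={T} ∪ Z={A} → {A,T} (+1)
site 0, node ILZ: I={A} ∩ LZ={A,T} → {A} (+0)
site 0, node HILPXZ: HPX={A,G} ∩ ILZ={A} → {A} (+0)
site 1, node HP: H={G} ∪ P={A} → {A,G} (+1)
site 1, node HPX: HP={A,G} ∪ X={T} → {A,G,T} (+1)
site 1, node LZ: L={G} ∪ Z={A} → {A,G} (+1)
site 1, node ILZ: I={G} ∩ LZ={A,G} → {G} (+0)
site 1, node HILPXZ: HPX={A,G,T} ∩ ILZ={G} → {G} (+0)
site 2, node HP: H={T} ∪ P={A} → {A,T} (+1)
site 2, node HPX: HP={A,T} ∩ X={T} → {T} (+0)
site 2, node LZ: L={C} ∪ Z={A} → {A,C} (+1)
site 2, node ILZ: I={G} ∪ LZ={A,C} → {A,C,G} (+1)
site 2, node HILPXZ: HPX={T} ∪ ILZ={A,C,G} → {A,C,G,T} (+1)
site 3, node HP: H={G} ∪ P={T} → {G,T} (+1)
site 3, node HPX: HP={G,T} ∪ X={C} → {C,G,T} (+1)
site 3, node LZ: L={T} ∩ Z={T} → {T} (+0)
site 3, node ILZ: I={A} ∪ LZ={T} → {A,T} (+1)
site 3, node HILPXZ: HPX={C,G,T} ∩ ILZ={A,T} → {T} (+0)
site 4, node HP: H={G} ∪ P={A} → {A,G} (+1)
site 4, node HPX: HP={A,G} ∪ X={C} → {A,C,G} (+1)
site 4, node LZ: L={T} ∩ Z={T} → {T} (+0)
site 4, node ILZ: I={C} ∪ LZ={T} → {C,T} (+1)
site 4, node HILPXZ: HPX={A,C,G} ∩ ILZ={C,T} → {C} (+0)
site 5, node HP: H={A} ∪ P={C} → {A,C} (+1)
site 5, node HPX: HP={A,C} ∪ X={T} → {A,C,T} (+1)
site 5, node LZ: L={C} ∩ Z={C} → {C} (+0)
site 5, node ILZ: I={T} ∪ LZ={C} → {C,T} (+1)
site 5, node HILPXZ: HPX={A,C,T} ∩ ILZ={C,T} → {C,T} (+0)
site 6, node HP: H={A} ∩ P={A} → {A} (+0)
site 6, node HPX: HP={A} ∪ X={C} → {A,C} (+1)
site 6, node LZ: L={A} ∪ Z={T} → {A,T} (+1)
site 6, node ILZ: I={C} ∪ LZ={A,T} → {A,C,T} (+1)
site 6, node HILPXZ: HPX={A,C} ∩ ILZ={A,C,T} → {A,C} (+0)
site 7, node HP: H={G} ∪ P={T} → {G,T} (+1)
site 7, node HPX: HP={G,T} ∩ X={T} → {T} (+0)
site 7, node LZ: L={A} ∪ Z={G} → {A,G} (+1)
site 7, node ILZ: I={C} ∪ LZ={A,G} → {A,C,G} (+1)
site 7, node HILPXZ: HPX={T} ∪ ILZ={A,C,G} → {A,C,G,T} (+1)
per-site changes: [2, 3, 4, 3, 3, 3, 3, 4]; total = 25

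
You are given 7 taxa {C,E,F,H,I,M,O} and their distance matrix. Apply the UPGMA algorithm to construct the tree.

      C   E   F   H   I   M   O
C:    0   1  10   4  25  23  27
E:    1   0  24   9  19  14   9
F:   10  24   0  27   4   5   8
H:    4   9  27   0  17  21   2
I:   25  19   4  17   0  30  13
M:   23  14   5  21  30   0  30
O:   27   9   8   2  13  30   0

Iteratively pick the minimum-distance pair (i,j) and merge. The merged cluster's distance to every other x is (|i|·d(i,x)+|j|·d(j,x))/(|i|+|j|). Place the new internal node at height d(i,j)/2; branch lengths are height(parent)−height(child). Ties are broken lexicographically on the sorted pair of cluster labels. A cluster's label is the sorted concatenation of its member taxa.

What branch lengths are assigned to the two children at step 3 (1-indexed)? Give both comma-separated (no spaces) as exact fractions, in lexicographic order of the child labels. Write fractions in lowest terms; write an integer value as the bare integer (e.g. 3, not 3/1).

iteration 1: select C,E (d=1); attach at lengths (1/2, 1/2); label the merged cluster CE
  updated: d(CE,F)=17, d(CE,H)=13/2, d(CE,I)=22, d(CE,M)=37/2, d(CE,O)=18
iteration 2: select H,O (d=2); attach at lengths (1, 1); label the merged cluster HO
  updated: d(CE,HO)=49/4, d(F,HO)=35/2, d(HO,I)=15, d(HO,M)=51/2
iteration 3: select F,I (d=4); attach at lengths (2, 2); label the merged cluster FI
  updated: d(CE,FI)=39/2, d(FI,HO)=65/4, d(FI,M)=35/2
iteration 4: select CE,HO (d=49/4); attach at lengths (45/8, 41/8); label the merged cluster CEHO
  updated: d(CEHO,FI)=143/8, d(CEHO,M)=22
iteration 5: select FI,M (d=35/2); attach at lengths (27/4, 35/4); label the merged cluster FIM
  updated: d(CEHO,FIM)=77/4
iteration 6: select CEHO,FIM (d=77/4); attach at lengths (7/2, 7/8); label the merged cluster CEFHIMO
final tree: (((C:1/2,E:1/2):45/8,(H:1,O:1):41/8):7/2,((F:2,I:2):27/4,M:35/4):7/8)
total length: 301/8

2,2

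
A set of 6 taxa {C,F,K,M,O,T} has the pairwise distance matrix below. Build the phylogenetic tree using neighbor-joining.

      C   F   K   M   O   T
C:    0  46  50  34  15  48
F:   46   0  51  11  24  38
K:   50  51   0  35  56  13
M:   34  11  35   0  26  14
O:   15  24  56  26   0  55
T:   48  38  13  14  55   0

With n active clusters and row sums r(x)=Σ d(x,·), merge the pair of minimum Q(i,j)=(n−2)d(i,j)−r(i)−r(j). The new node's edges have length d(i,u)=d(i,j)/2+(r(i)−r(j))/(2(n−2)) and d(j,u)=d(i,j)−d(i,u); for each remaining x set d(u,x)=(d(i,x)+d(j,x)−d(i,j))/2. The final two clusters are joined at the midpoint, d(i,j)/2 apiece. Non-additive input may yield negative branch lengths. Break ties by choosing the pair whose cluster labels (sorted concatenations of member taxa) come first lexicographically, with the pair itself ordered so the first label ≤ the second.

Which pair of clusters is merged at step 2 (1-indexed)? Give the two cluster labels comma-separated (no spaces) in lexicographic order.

1. join K+T (d=13, Q=-321) ⇒ KT; edges |K|=89/8, |T|=15/8
  updated: d(C,KT)=85/2, d(F,KT)=38, d(KT,M)=18, d(KT,O)=49
2. join C+O (d=15, Q=-413/2) ⇒ CO; edges |C|=137/12, |O|=43/12
  updated: d(CO,F)=55/2, d(CO,KT)=153/4, d(CO,M)=45/2
3. join CO+F (d=55/2, Q=-439/4) ⇒ CFO; edges |CO|=267/16, |F|=173/16
  updated: d(CFO,KT)=195/8, d(CFO,M)=3
4. join CFO+KT (d=195/8, Q=-363/8) ⇒ CFKOT; edges |CFO|=75/16, |KT|=315/16
  updated: d(CFKOT,M)=-27/16
5. join CFKOT+M (d=-27/16) ⇒ CFKMOT; edges |CFKOT|=-27/32, |M|=-27/32
final tree: ((((C:137/12,O:43/12):267/16,F:173/16):75/16,(K:89/8,T:15/8):315/16):-27/32,M:-27/32)
total length: 1251/16

C,O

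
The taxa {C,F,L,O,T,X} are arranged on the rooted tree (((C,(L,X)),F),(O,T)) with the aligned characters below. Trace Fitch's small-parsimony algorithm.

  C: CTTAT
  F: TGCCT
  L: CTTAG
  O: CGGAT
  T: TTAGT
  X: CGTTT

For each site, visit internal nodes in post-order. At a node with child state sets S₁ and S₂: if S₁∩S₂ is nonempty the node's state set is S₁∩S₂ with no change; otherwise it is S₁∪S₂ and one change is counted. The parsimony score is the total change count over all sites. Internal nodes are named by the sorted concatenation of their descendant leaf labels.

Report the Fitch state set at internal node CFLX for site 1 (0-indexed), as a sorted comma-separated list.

G,T

site 0, node LX: L={C} ∩ X={C} → {C} (+0)
site 0, node CLX: C={C} ∩ LX={C} → {C} (+0)
site 0, node CFLX: CLX={C} ∪ F={T} → {C,T} (+1)
site 0, node OT: O={C} ∪ T={T} → {C,T} (+1)
site 0, node CFLOTX: CFLX={C,T} ∩ OT={C,T} → {C,T} (+0)
site 1, node LX: L={T} ∪ X={G} → {G,T} (+1)
site 1, node CLX: C={T} ∩ LX={G,T} → {T} (+0)
site 1, node CFLX: CLX={T} ∪ F={G} → {G,T} (+1)
site 1, node OT: O={G} ∪ T={T} → {G,T} (+1)
site 1, node CFLOTX: CFLX={G,T} ∩ OT={G,T} → {G,T} (+0)
site 2, node LX: L={T} ∩ X={T} → {T} (+0)
site 2, node CLX: C={T} ∩ LX={T} → {T} (+0)
site 2, node CFLX: CLX={T} ∪ F={C} → {C,T} (+1)
site 2, node OT: O={G} ∪ T={A} → {A,G} (+1)
site 2, node CFLOTX: CFLX={C,T} ∪ OT={A,G} → {A,C,G,T} (+1)
site 3, node LX: L={A} ∪ X={T} → {A,T} (+1)
site 3, node CLX: C={A} ∩ LX={A,T} → {A} (+0)
site 3, node CFLX: CLX={A} ∪ F={C} → {A,C} (+1)
site 3, node OT: O={A} ∪ T={G} → {A,G} (+1)
site 3, node CFLOTX: CFLX={A,C} ∩ OT={A,G} → {A} (+0)
site 4, node LX: L={G} ∪ X={T} → {G,T} (+1)
site 4, node CLX: C={T} ∩ LX={G,T} → {T} (+0)
site 4, node CFLX: CLX={T} ∩ F={T} → {T} (+0)
site 4, node OT: O={T} ∩ T={T} → {T} (+0)
site 4, node CFLOTX: CFLX={T} ∩ OT={T} → {T} (+0)
per-site changes: [2, 3, 3, 3, 1]; total = 12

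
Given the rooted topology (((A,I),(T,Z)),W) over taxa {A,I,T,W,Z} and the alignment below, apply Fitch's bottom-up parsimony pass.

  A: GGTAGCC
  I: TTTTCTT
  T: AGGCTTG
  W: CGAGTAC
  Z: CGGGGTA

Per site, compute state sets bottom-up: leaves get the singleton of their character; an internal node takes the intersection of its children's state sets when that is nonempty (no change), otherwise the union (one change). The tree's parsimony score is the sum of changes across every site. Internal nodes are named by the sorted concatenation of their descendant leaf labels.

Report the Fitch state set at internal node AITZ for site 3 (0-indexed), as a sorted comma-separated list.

A,C,G,T

[col 0] AI: children A:{G}, I:{T} ∪→ {G,T}; cost 1
[col 0] TZ: children T:{A}, Z:{C} ∪→ {A,C}; cost 1
[col 0] AITZ: children AI:{G,T}, TZ:{A,C} ∪→ {A,C,G,T}; cost 1
[col 0] AITWZ: children AITZ:{A,C,G,T}, W:{C} ∩→ {C}; cost 0
[col 1] AI: children A:{G}, I:{T} ∪→ {G,T}; cost 1
[col 1] TZ: children T:{G}, Z:{G} ∩→ {G}; cost 0
[col 1] AITZ: children AI:{G,T}, TZ:{G} ∩→ {G}; cost 0
[col 1] AITWZ: children AITZ:{G}, W:{G} ∩→ {G}; cost 0
[col 2] AI: children A:{T}, I:{T} ∩→ {T}; cost 0
[col 2] TZ: children T:{G}, Z:{G} ∩→ {G}; cost 0
[col 2] AITZ: children AI:{T}, TZ:{G} ∪→ {G,T}; cost 1
[col 2] AITWZ: children AITZ:{G,T}, W:{A} ∪→ {A,G,T}; cost 1
[col 3] AI: children A:{A}, I:{T} ∪→ {A,T}; cost 1
[col 3] TZ: children T:{C}, Z:{G} ∪→ {C,G}; cost 1
[col 3] AITZ: children AI:{A,T}, TZ:{C,G} ∪→ {A,C,G,T}; cost 1
[col 3] AITWZ: children AITZ:{A,C,G,T}, W:{G} ∩→ {G}; cost 0
[col 4] AI: children A:{G}, I:{C} ∪→ {C,G}; cost 1
[col 4] TZ: children T:{T}, Z:{G} ∪→ {G,T}; cost 1
[col 4] AITZ: children AI:{C,G}, TZ:{G,T} ∩→ {G}; cost 0
[col 4] AITWZ: children AITZ:{G}, W:{T} ∪→ {G,T}; cost 1
[col 5] AI: children A:{C}, I:{T} ∪→ {C,T}; cost 1
[col 5] TZ: children T:{T}, Z:{T} ∩→ {T}; cost 0
[col 5] AITZ: children AI:{C,T}, TZ:{T} ∩→ {T}; cost 0
[col 5] AITWZ: children AITZ:{T}, W:{A} ∪→ {A,T}; cost 1
[col 6] AI: children A:{C}, I:{T} ∪→ {C,T}; cost 1
[col 6] TZ: children T:{G}, Z:{A} ∪→ {A,G}; cost 1
[col 6] AITZ: children AI:{C,T}, TZ:{A,G} ∪→ {A,C,G,T}; cost 1
[col 6] AITWZ: children AITZ:{A,C,G,T}, W:{C} ∩→ {C}; cost 0
per-site changes: [3, 1, 2, 3, 3, 2, 3]; total = 17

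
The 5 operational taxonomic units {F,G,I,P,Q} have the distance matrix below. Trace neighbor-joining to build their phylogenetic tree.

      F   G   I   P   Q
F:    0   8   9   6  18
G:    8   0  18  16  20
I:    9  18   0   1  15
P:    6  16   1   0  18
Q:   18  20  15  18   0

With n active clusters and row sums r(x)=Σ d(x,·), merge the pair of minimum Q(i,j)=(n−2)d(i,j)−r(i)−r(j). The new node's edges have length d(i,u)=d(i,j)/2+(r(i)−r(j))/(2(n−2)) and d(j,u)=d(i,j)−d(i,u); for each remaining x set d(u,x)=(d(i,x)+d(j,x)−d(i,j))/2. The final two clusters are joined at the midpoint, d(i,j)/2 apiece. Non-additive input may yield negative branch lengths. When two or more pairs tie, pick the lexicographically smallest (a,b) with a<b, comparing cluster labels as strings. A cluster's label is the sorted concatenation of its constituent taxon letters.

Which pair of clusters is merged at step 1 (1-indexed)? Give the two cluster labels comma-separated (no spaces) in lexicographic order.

I,P

iteration 1: select I,P (d=1, Q=-81); attach at lengths (5/6, 1/6); label the merged cluster IP
  updated: d(F,IP)=7, d(G,IP)=33/2, d(IP,Q)=16
iteration 2: select F,G (d=8, Q=-123/2); attach at lengths (9/8, 55/8); label the merged cluster FG
  updated: d(FG,IP)=31/4, d(FG,Q)=15
iteration 3: select FG,IP (d=31/4, Q=-155/4); attach at lengths (27/8, 35/8); label the merged cluster FGIP
  updated: d(FGIP,Q)=93/8
iteration 4: select FGIP,Q (d=93/8); attach at lengths (93/16, 93/16); label the merged cluster FGIPQ
final tree: (((F:9/8,G:55/8):27/8,(I:5/6,P:1/6):35/8):93/16,Q:93/16)
total length: 227/8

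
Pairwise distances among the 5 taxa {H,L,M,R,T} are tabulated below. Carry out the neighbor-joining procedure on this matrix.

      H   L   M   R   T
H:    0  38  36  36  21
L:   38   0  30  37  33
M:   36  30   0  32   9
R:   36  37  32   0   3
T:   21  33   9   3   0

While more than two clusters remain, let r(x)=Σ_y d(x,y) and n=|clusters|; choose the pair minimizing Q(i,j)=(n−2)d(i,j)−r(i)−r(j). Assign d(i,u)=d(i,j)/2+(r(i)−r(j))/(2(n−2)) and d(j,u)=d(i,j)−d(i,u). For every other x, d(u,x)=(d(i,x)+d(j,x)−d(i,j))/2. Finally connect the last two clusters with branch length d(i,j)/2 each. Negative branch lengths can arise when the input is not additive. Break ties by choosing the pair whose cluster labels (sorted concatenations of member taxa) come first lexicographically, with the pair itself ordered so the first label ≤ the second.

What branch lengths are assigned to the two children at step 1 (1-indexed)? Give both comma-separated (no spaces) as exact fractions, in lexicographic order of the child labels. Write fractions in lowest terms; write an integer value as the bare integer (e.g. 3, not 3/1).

step 1: merge (R,T) at d=3, Q=-165; branch lengths R→17/2, T→-11/2; new cluster RT
  updated: d(H,RT)=27, d(L,RT)=67/2, d(M,RT)=19
step 2: merge (H,L) at d=38, Q=-253/2; branch lengths H→151/8, L→153/8; new cluster HL
  updated: d(HL,M)=14, d(HL,RT)=45/4
step 3: merge (HL,M) at d=14, Q=-177/4; branch lengths HL→25/8, M→87/8; new cluster HLM
  updated: d(HLM,RT)=65/8
step 4: merge (HLM,RT) at d=65/8; branch lengths HLM→65/16, RT→65/16; new cluster HLMRT
final tree: (((H:151/8,L:153/8):25/8,M:87/8):65/16,(R:17/2,T:-11/2):65/16)
total length: 505/8

17/2,-11/2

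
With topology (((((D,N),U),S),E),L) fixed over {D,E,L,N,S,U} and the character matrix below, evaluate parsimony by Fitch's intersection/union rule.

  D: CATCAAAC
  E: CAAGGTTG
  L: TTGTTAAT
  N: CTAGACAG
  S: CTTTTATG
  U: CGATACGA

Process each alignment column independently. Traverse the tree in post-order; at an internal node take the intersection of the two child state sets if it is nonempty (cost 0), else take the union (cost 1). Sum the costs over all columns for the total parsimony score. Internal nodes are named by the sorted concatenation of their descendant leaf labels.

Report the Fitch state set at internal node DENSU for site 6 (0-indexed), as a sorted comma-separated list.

T

DN@0: {C} ∩ {C} = {C} (intersection, +0)
DNU@0: {C} ∩ {C} = {C} (intersection, +0)
DNSU@0: {C} ∩ {C} = {C} (intersection, +0)
DENSU@0: {C} ∩ {C} = {C} (intersection, +0)
DELNSU@0: {C} ∪ {T} = {C,T} (union, +1)
DN@1: {A} ∪ {T} = {A,T} (union, +1)
DNU@1: {A,T} ∪ {G} = {A,G,T} (union, +1)
DNSU@1: {A,G,T} ∩ {T} = {T} (intersection, +0)
DENSU@1: {T} ∪ {A} = {A,T} (union, +1)
DELNSU@1: {A,T} ∩ {T} = {T} (intersection, +0)
DN@2: {T} ∪ {A} = {A,T} (union, +1)
DNU@2: {A,T} ∩ {A} = {A} (intersection, +0)
DNSU@2: {A} ∪ {T} = {A,T} (union, +1)
DENSU@2: {A,T} ∩ {A} = {A} (intersection, +0)
DELNSU@2: {A} ∪ {G} = {A,G} (union, +1)
DN@3: {C} ∪ {G} = {C,G} (union, +1)
DNU@3: {C,G} ∪ {T} = {C,G,T} (union, +1)
DNSU@3: {C,G,T} ∩ {T} = {T} (intersection, +0)
DENSU@3: {T} ∪ {G} = {G,T} (union, +1)
DELNSU@3: {G,T} ∩ {T} = {T} (intersection, +0)
DN@4: {A} ∩ {A} = {A} (intersection, +0)
DNU@4: {A} ∩ {A} = {A} (intersection, +0)
DNSU@4: {A} ∪ {T} = {A,T} (union, +1)
DENSU@4: {A,T} ∪ {G} = {A,G,T} (union, +1)
DELNSU@4: {A,G,T} ∩ {T} = {T} (intersection, +0)
DN@5: {A} ∪ {C} = {A,C} (union, +1)
DNU@5: {A,C} ∩ {C} = {C} (intersection, +0)
DNSU@5: {C} ∪ {A} = {A,C} (union, +1)
DENSU@5: {A,C} ∪ {T} = {A,C,T} (union, +1)
DELNSU@5: {A,C,T} ∩ {A} = {A} (intersection, +0)
DN@6: {A} ∩ {A} = {A} (intersection, +0)
DNU@6: {A} ∪ {G} = {A,G} (union, +1)
DNSU@6: {A,G} ∪ {T} = {A,G,T} (union, +1)
DENSU@6: {A,G,T} ∩ {T} = {T} (intersection, +0)
DELNSU@6: {T} ∪ {A} = {A,T} (union, +1)
DN@7: {C} ∪ {G} = {C,G} (union, +1)
DNU@7: {C,G} ∪ {A} = {A,C,G} (union, +1)
DNSU@7: {A,C,G} ∩ {G} = {G} (intersection, +0)
DENSU@7: {G} ∩ {G} = {G} (intersection, +0)
DELNSU@7: {G} ∪ {T} = {G,T} (union, +1)
per-site changes: [1, 3, 3, 3, 2, 3, 3, 3]; total = 21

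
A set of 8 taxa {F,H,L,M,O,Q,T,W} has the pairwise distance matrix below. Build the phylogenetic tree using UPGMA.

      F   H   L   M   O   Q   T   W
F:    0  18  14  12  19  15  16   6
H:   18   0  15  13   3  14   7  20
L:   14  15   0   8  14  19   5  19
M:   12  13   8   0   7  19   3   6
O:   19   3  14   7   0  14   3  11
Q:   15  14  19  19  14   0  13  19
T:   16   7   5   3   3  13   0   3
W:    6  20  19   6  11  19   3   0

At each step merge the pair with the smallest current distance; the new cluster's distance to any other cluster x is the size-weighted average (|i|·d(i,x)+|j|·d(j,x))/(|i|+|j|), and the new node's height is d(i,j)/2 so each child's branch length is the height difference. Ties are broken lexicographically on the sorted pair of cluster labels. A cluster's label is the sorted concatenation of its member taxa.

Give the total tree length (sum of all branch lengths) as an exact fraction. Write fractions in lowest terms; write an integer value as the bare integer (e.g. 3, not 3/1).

16657/420

1. join H+O (d=3) ⇒ HO; edges |H|=3/2, |O|=3/2
  updated: d(F,HO)=37/2, d(HO,L)=29/2, d(HO,M)=10, d(HO,Q)=14, d(HO,T)=5, d(HO,W)=31/2
2. join M+T (d=3) ⇒ MT; edges |M|=3/2, |T|=3/2
  updated: d(F,MT)=14, d(HO,MT)=15/2, d(L,MT)=13/2, d(MT,Q)=16, d(MT,W)=9/2
3. join MT+W (d=9/2) ⇒ MTW; edges |MT|=3/4, |W|=9/4
  updated: d(F,MTW)=34/3, d(HO,MTW)=61/6, d(L,MTW)=32/3, d(MTW,Q)=17
4. join HO+MTW (d=61/6) ⇒ HMOTW; edges |HO|=43/12, |MTW|=17/6
  updated: d(F,HMOTW)=71/5, d(HMOTW,L)=61/5, d(HMOTW,Q)=79/5
5. join HMOTW+L (d=61/5) ⇒ HLMOTW; edges |HMOTW|=61/60, |L|=61/10
  updated: d(F,HLMOTW)=85/6, d(HLMOTW,Q)=49/3
6. join F+HLMOTW (d=85/6) ⇒ FHLMOTW; edges |F|=85/12, |HLMOTW|=59/60
  updated: d(FHLMOTW,Q)=113/7
7. join FHLMOTW+Q (d=113/7) ⇒ FHLMOQTW; edges |FHLMOTW|=83/84, |Q|=113/14
final tree: ((F:85/12,(((H:3/2,O:3/2):43/12,((M:3/2,T:3/2):3/4,W:9/4):17/6):61/60,L:61/10):59/60):83/84,Q:113/14)
total length: 16657/420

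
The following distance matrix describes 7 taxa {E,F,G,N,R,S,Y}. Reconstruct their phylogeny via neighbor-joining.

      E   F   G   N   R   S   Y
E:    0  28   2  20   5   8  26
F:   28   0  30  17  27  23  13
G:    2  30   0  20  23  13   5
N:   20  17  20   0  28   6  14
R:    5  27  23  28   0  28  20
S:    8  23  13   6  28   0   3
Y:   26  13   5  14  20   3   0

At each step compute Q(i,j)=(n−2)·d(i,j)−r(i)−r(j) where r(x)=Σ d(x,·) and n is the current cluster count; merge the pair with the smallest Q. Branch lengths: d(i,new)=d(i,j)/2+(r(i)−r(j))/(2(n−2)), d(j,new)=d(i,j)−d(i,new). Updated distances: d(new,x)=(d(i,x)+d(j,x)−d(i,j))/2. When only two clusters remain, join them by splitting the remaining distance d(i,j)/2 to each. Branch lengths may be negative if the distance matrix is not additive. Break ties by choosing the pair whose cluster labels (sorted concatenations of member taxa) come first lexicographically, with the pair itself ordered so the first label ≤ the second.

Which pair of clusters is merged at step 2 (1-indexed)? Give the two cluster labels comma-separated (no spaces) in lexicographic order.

ER,G

1. join E+R (d=5, Q=-195) ⇒ ER; edges |E|=-17/10, |R|=67/10
  updated: d(ER,F)=25, d(ER,G)=10, d(ER,N)=43/2, d(ER,S)=31/2, d(ER,Y)=41/2
2. join ER+G (d=10, Q=-261/2) ⇒ EGR; edges |ER|=109/16, |G|=51/16
  updated: d(EGR,F)=45/2, d(EGR,N)=63/4, d(EGR,S)=37/4, d(EGR,Y)=31/4
3. join F+N (d=17, Q=-309/4) ⇒ FN; edges |F|=295/24, |N|=113/24
  updated: d(EGR,FN)=85/8, d(FN,S)=6, d(FN,Y)=5
4. join EGR+FN (d=85/8, Q=-28) ⇒ EFGNR; edges |EGR|=109/16, |FN|=61/16
  updated: d(EFGNR,S)=37/16, d(EFGNR,Y)=17/16
5. join EFGNR+S (d=37/16, Q=-51/8) ⇒ EFGNRS; edges |EFGNR|=3/16, |S|=17/8
  updated: d(EFGNRS,Y)=7/8
6. join EFGNRS+Y (d=7/8) ⇒ EFGNRSY; edges |EFGNRS|=7/16, |Y|=7/16
final tree: (((((E:-17/10,R:67/10):109/16,G:51/16):109/16,(F:295/24,N:113/24):61/16):3/16,S:17/8):7/16,Y:7/16)
total length: 733/16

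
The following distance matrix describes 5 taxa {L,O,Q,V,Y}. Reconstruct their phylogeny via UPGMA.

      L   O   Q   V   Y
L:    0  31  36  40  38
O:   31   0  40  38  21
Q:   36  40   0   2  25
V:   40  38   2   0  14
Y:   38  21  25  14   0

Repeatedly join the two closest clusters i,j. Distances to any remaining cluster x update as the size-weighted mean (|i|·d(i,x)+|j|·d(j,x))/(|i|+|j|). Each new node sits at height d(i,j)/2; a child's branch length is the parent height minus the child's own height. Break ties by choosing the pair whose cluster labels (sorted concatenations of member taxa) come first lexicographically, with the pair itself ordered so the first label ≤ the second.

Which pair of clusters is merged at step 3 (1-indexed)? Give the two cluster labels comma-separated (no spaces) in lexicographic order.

L,O

iteration 1: select Q,V (d=2); attach at lengths (1, 1); label the merged cluster QV
  updated: d(L,QV)=38, d(O,QV)=39, d(QV,Y)=39/2
iteration 2: select QV,Y (d=39/2); attach at lengths (35/4, 39/4); label the merged cluster QVY
  updated: d(L,QVY)=38, d(O,QVY)=33
iteration 3: select L,O (d=31); attach at lengths (31/2, 31/2); label the merged cluster LO
  updated: d(LO,QVY)=71/2
iteration 4: select LO,QVY (d=71/2); attach at lengths (9/4, 8); label the merged cluster LOQVY
final tree: ((L:31/2,O:31/2):9/4,((Q:1,V:1):35/4,Y:39/4):8)
total length: 247/4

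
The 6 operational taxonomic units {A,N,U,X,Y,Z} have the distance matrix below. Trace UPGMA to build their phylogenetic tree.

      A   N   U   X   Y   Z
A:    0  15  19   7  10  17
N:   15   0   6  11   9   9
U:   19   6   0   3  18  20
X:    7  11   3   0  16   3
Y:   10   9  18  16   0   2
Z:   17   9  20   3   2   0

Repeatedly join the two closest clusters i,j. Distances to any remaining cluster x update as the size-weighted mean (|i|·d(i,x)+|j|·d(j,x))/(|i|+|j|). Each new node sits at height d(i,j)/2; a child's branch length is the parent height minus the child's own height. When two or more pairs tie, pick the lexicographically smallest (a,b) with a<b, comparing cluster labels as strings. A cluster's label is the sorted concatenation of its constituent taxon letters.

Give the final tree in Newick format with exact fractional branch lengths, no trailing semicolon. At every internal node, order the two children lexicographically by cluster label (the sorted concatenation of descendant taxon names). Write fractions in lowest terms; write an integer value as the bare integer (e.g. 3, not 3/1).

(A:34/5,((N:17/4,(U:3/2,X:3/2):11/4):2,(Y:1,Z:1):21/4):11/20)

1. join Y+Z (d=2) ⇒ YZ; edges |Y|=1, |Z|=1
  updated: d(A,YZ)=27/2, d(N,YZ)=9, d(U,YZ)=19, d(X,YZ)=19/2
2. join U+X (d=3) ⇒ UX; edges |U|=3/2, |X|=3/2
  updated: d(A,UX)=13, d(N,UX)=17/2, d(UX,YZ)=57/4
3. join N+UX (d=17/2) ⇒ NUX; edges |N|=17/4, |UX|=11/4
  updated: d(A,NUX)=41/3, d(NUX,YZ)=25/2
4. join NUX+YZ (d=25/2) ⇒ NUXYZ; edges |NUX|=2, |YZ|=21/4
  updated: d(A,NUXYZ)=68/5
5. join A+NUXYZ (d=68/5) ⇒ ANUXYZ; edges |A|=34/5, |NUXYZ|=11/20
final tree: (A:34/5,((N:17/4,(U:3/2,X:3/2):11/4):2,(Y:1,Z:1):21/4):11/20)
total length: 133/5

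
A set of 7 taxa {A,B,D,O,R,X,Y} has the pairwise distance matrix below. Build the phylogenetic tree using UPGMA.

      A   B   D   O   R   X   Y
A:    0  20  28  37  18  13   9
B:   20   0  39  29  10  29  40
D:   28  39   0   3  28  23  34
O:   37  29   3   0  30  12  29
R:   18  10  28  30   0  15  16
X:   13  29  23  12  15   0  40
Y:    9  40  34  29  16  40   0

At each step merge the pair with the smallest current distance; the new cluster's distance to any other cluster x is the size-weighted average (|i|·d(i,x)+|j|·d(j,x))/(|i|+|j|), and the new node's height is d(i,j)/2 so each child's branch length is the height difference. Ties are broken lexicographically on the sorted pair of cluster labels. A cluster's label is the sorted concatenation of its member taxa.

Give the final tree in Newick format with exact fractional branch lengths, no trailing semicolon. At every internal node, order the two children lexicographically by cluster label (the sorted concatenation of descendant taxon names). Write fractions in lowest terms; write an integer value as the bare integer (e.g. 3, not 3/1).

step 1: merge (D,O) at d=3; branch lengths D→3/2, O→3/2; new cluster DO
  updated: d(A,DO)=65/2, d(B,DO)=34, d(DO,R)=29, d(DO,X)=35/2, d(DO,Y)=63/2
step 2: merge (A,Y) at d=9; branch lengths A→9/2, Y→9/2; new cluster AY
  updated: d(AY,B)=30, d(AY,DO)=32, d(AY,R)=17, d(AY,X)=53/2
step 3: merge (B,R) at d=10; branch lengths B→5, R→5; new cluster BR
  updated: d(AY,BR)=47/2, d(BR,DO)=63/2, d(BR,X)=22
step 4: merge (DO,X) at d=35/2; branch lengths DO→29/4, X→35/4; new cluster DOX
  updated: d(AY,DOX)=181/6, d(BR,DOX)=85/3
step 5: merge (AY,BR) at d=47/2; branch lengths AY→29/4, BR→27/4; new cluster ABRY
  updated: d(ABRY,DOX)=117/4
step 6: merge (ABRY,DOX) at d=117/4; branch lengths ABRY→23/8, DOX→47/8; new cluster ABDORXY
final tree: (((A:9/2,Y:9/2):29/4,(B:5,R:5):27/4):23/8,((D:3/2,O:3/2):29/4,X:35/4):47/8)
total length: 243/4

(((A:9/2,Y:9/2):29/4,(B:5,R:5):27/4):23/8,((D:3/2,O:3/2):29/4,X:35/4):47/8)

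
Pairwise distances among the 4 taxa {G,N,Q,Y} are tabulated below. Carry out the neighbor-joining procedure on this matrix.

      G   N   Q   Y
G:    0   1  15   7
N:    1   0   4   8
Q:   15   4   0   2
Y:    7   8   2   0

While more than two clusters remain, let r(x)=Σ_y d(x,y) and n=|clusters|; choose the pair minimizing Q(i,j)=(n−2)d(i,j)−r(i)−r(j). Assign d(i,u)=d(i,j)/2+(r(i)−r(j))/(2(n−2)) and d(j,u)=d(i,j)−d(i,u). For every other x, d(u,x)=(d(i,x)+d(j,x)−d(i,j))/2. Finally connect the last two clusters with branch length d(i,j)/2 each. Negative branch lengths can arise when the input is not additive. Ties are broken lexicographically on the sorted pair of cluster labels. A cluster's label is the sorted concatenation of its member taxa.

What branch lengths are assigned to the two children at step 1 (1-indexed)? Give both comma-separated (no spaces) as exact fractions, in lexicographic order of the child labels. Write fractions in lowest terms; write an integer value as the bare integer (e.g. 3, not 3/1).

step 1: merge (G,N) at d=1, Q=-34; branch lengths G→3, N→-2; new cluster GN
  updated: d(GN,Q)=9, d(GN,Y)=7
step 2: merge (GN,Q) at d=9, Q=-18; branch lengths GN→7, Q→2; new cluster GNQ
  updated: d(GNQ,Y)=0
step 3: merge (GNQ,Y) at d=0; branch lengths GNQ→0, Y→0; new cluster GNQY
final tree: (((G:3,N:-2):7,Q:2):0,Y:0)
total length: 10

3,-2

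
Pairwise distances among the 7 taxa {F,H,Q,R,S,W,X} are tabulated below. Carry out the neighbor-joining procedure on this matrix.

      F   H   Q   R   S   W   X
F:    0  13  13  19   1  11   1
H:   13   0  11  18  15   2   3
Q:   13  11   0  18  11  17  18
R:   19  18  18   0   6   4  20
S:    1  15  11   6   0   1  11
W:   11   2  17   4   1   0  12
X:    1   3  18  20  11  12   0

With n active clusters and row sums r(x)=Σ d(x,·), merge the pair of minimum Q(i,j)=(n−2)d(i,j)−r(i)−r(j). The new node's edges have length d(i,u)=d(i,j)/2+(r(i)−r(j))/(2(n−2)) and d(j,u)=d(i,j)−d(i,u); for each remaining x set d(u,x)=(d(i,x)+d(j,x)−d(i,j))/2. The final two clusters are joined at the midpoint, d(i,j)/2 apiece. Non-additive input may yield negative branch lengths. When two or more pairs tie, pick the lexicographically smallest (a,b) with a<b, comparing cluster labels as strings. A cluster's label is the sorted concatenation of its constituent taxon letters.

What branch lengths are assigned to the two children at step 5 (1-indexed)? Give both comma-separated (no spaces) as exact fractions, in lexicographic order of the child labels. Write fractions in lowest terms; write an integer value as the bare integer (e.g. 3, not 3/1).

27/16,51/16

step 1: merge (F,X) at d=1, Q=-118; branch lengths F→-1/5, X→6/5; new cluster FX
  updated: d(FX,H)=15/2, d(FX,Q)=15, d(FX,R)=19, d(FX,S)=11/2, d(FX,W)=11
step 2: merge (R,W) at d=4, Q=-84; branch lengths R→23/4, W→-7/4; new cluster RW
  updated: d(FX,RW)=13, d(H,RW)=8, d(Q,RW)=31/2, d(RW,S)=3/2
step 3: merge (RW,S) at d=3/2, Q=-133/2; branch lengths RW→19/12, S→-1/12; new cluster RSW
  updated: d(FX,RSW)=17/2, d(H,RSW)=43/4, d(Q,RSW)=25/2
step 4: merge (FX,RSW) at d=17/2, Q=-183/4; branch lengths FX→65/16, RSW→71/16; new cluster FRSWX
  updated: d(FRSWX,H)=39/8, d(FRSWX,Q)=19/2
step 5: merge (FRSWX,H) at d=39/8, Q=-203/8; branch lengths FRSWX→27/16, H→51/16; new cluster FHRSWX
  updated: d(FHRSWX,Q)=125/16
step 6: merge (FHRSWX,Q) at d=125/16; branch lengths FHRSWX→125/32, Q→125/32; new cluster FHQRSWX
final tree: ((((F:-1/5,X:6/5):65/16,((R:23/4,W:-7/4):19/12,S:-1/12):71/16):27/16,H:51/16):125/32,Q:125/32)
total length: 443/16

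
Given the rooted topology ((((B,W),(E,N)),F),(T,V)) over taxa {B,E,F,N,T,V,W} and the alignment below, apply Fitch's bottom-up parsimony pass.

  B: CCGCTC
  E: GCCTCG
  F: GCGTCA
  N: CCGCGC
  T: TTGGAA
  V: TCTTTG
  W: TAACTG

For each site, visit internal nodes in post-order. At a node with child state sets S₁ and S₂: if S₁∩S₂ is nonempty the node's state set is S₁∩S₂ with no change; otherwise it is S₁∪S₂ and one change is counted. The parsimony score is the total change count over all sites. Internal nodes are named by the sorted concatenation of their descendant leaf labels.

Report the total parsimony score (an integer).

20

site 0, node BW: B={C} ∪ W={T} → {C,T} (+1)
site 0, node EN: E={G} ∪ N={C} → {C,G} (+1)
site 0, node BENW: BW={C,T} ∩ EN={C,G} → {C} (+0)
site 0, node BEFNW: BENW={C} ∪ F={G} → {C,G} (+1)
site 0, node TV: T={T} ∩ V={T} → {T} (+0)
site 0, node BEFNTVW: BEFNW={C,G} ∪ TV={T} → {C,G,T} (+1)
site 1, node BW: B={C} ∪ W={A} → {A,C} (+1)
site 1, node EN: E={C} ∩ N={C} → {C} (+0)
site 1, node BENW: BW={A,C} ∩ EN={C} → {C} (+0)
site 1, node BEFNW: BENW={C} ∩ F={C} → {C} (+0)
site 1, node TV: T={T} ∪ V={C} → {C,T} (+1)
site 1, node BEFNTVW: BEFNW={C} ∩ TV={C,T} → {C} (+0)
site 2, node BW: B={G} ∪ W={A} → {A,G} (+1)
site 2, node EN: E={C} ∪ N={G} → {C,G} (+1)
site 2, node BENW: BW={A,G} ∩ EN={C,G} → {G} (+0)
site 2, node BEFNW: BENW={G} ∩ F={G} → {G} (+0)
site 2, node TV: T={G} ∪ V={T} → {G,T} (+1)
site 2, node BEFNTVW: BEFNW={G} ∩ TV={G,T} → {G} (+0)
site 3, node BW: B={C} ∩ W={C} → {C} (+0)
site 3, node EN: E={T} ∪ N={C} → {C,T} (+1)
site 3, node BENW: BW={C} ∩ EN={C,T} → {C} (+0)
site 3, node BEFNW: BENW={C} ∪ F={T} → {C,T} (+1)
site 3, node TV: T={G} ∪ V={T} → {G,T} (+1)
site 3, node BEFNTVW: BEFNW={C,T} ∩ TV={G,T} → {T} (+0)
site 4, node BW: B={T} ∩ W={T} → {T} (+0)
site 4, node EN: E={C} ∪ N={G} → {C,G} (+1)
site 4, node BENW: BW={T} ∪ EN={C,G} → {C,G,T} (+1)
site 4, node BEFNW: BENW={C,G,T} ∩ F={C} → {C} (+0)
site 4, node TV: T={A} ∪ V={T} → {A,T} (+1)
site 4, node BEFNTVW: BEFNW={C} ∪ TV={A,T} → {A,C,T} (+1)
site 5, node BW: B={C} ∪ W={G} → {C,G} (+1)
site 5, node EN: E={G} ∪ N={C} → {C,G} (+1)
site 5, node BENW: BW={C,G} ∩ EN={C,G} → {C,G} (+0)
site 5, node BEFNW: BENW={C,G} ∪ F={A} → {A,C,G} (+1)
site 5, node TV: T={A} ∪ V={G} → {A,G} (+1)
site 5, node BEFNTVW: BEFNW={A,C,G} ∩ TV={A,G} → {A,G} (+0)
per-site changes: [4, 2, 3, 3, 4, 4]; total = 20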